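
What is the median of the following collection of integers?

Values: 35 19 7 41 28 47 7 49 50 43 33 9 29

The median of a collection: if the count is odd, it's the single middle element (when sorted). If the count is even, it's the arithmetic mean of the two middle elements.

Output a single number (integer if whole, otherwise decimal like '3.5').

Answer: 33

Derivation:
Step 1: insert 35 -> lo=[35] (size 1, max 35) hi=[] (size 0) -> median=35
Step 2: insert 19 -> lo=[19] (size 1, max 19) hi=[35] (size 1, min 35) -> median=27
Step 3: insert 7 -> lo=[7, 19] (size 2, max 19) hi=[35] (size 1, min 35) -> median=19
Step 4: insert 41 -> lo=[7, 19] (size 2, max 19) hi=[35, 41] (size 2, min 35) -> median=27
Step 5: insert 28 -> lo=[7, 19, 28] (size 3, max 28) hi=[35, 41] (size 2, min 35) -> median=28
Step 6: insert 47 -> lo=[7, 19, 28] (size 3, max 28) hi=[35, 41, 47] (size 3, min 35) -> median=31.5
Step 7: insert 7 -> lo=[7, 7, 19, 28] (size 4, max 28) hi=[35, 41, 47] (size 3, min 35) -> median=28
Step 8: insert 49 -> lo=[7, 7, 19, 28] (size 4, max 28) hi=[35, 41, 47, 49] (size 4, min 35) -> median=31.5
Step 9: insert 50 -> lo=[7, 7, 19, 28, 35] (size 5, max 35) hi=[41, 47, 49, 50] (size 4, min 41) -> median=35
Step 10: insert 43 -> lo=[7, 7, 19, 28, 35] (size 5, max 35) hi=[41, 43, 47, 49, 50] (size 5, min 41) -> median=38
Step 11: insert 33 -> lo=[7, 7, 19, 28, 33, 35] (size 6, max 35) hi=[41, 43, 47, 49, 50] (size 5, min 41) -> median=35
Step 12: insert 9 -> lo=[7, 7, 9, 19, 28, 33] (size 6, max 33) hi=[35, 41, 43, 47, 49, 50] (size 6, min 35) -> median=34
Step 13: insert 29 -> lo=[7, 7, 9, 19, 28, 29, 33] (size 7, max 33) hi=[35, 41, 43, 47, 49, 50] (size 6, min 35) -> median=33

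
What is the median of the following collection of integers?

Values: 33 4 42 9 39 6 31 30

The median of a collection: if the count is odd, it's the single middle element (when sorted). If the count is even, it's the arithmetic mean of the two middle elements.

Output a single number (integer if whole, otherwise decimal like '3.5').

Answer: 30.5

Derivation:
Step 1: insert 33 -> lo=[33] (size 1, max 33) hi=[] (size 0) -> median=33
Step 2: insert 4 -> lo=[4] (size 1, max 4) hi=[33] (size 1, min 33) -> median=18.5
Step 3: insert 42 -> lo=[4, 33] (size 2, max 33) hi=[42] (size 1, min 42) -> median=33
Step 4: insert 9 -> lo=[4, 9] (size 2, max 9) hi=[33, 42] (size 2, min 33) -> median=21
Step 5: insert 39 -> lo=[4, 9, 33] (size 3, max 33) hi=[39, 42] (size 2, min 39) -> median=33
Step 6: insert 6 -> lo=[4, 6, 9] (size 3, max 9) hi=[33, 39, 42] (size 3, min 33) -> median=21
Step 7: insert 31 -> lo=[4, 6, 9, 31] (size 4, max 31) hi=[33, 39, 42] (size 3, min 33) -> median=31
Step 8: insert 30 -> lo=[4, 6, 9, 30] (size 4, max 30) hi=[31, 33, 39, 42] (size 4, min 31) -> median=30.5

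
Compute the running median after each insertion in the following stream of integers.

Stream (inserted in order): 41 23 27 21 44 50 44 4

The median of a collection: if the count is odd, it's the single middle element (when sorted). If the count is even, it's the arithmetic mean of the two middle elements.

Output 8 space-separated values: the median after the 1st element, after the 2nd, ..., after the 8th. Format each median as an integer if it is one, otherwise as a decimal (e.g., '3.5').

Step 1: insert 41 -> lo=[41] (size 1, max 41) hi=[] (size 0) -> median=41
Step 2: insert 23 -> lo=[23] (size 1, max 23) hi=[41] (size 1, min 41) -> median=32
Step 3: insert 27 -> lo=[23, 27] (size 2, max 27) hi=[41] (size 1, min 41) -> median=27
Step 4: insert 21 -> lo=[21, 23] (size 2, max 23) hi=[27, 41] (size 2, min 27) -> median=25
Step 5: insert 44 -> lo=[21, 23, 27] (size 3, max 27) hi=[41, 44] (size 2, min 41) -> median=27
Step 6: insert 50 -> lo=[21, 23, 27] (size 3, max 27) hi=[41, 44, 50] (size 3, min 41) -> median=34
Step 7: insert 44 -> lo=[21, 23, 27, 41] (size 4, max 41) hi=[44, 44, 50] (size 3, min 44) -> median=41
Step 8: insert 4 -> lo=[4, 21, 23, 27] (size 4, max 27) hi=[41, 44, 44, 50] (size 4, min 41) -> median=34

Answer: 41 32 27 25 27 34 41 34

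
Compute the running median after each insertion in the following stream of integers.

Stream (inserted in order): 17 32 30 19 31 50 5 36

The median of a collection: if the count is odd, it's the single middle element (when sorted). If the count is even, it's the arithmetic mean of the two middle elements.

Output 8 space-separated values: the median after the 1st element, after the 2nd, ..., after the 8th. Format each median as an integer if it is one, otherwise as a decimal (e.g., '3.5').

Answer: 17 24.5 30 24.5 30 30.5 30 30.5

Derivation:
Step 1: insert 17 -> lo=[17] (size 1, max 17) hi=[] (size 0) -> median=17
Step 2: insert 32 -> lo=[17] (size 1, max 17) hi=[32] (size 1, min 32) -> median=24.5
Step 3: insert 30 -> lo=[17, 30] (size 2, max 30) hi=[32] (size 1, min 32) -> median=30
Step 4: insert 19 -> lo=[17, 19] (size 2, max 19) hi=[30, 32] (size 2, min 30) -> median=24.5
Step 5: insert 31 -> lo=[17, 19, 30] (size 3, max 30) hi=[31, 32] (size 2, min 31) -> median=30
Step 6: insert 50 -> lo=[17, 19, 30] (size 3, max 30) hi=[31, 32, 50] (size 3, min 31) -> median=30.5
Step 7: insert 5 -> lo=[5, 17, 19, 30] (size 4, max 30) hi=[31, 32, 50] (size 3, min 31) -> median=30
Step 8: insert 36 -> lo=[5, 17, 19, 30] (size 4, max 30) hi=[31, 32, 36, 50] (size 4, min 31) -> median=30.5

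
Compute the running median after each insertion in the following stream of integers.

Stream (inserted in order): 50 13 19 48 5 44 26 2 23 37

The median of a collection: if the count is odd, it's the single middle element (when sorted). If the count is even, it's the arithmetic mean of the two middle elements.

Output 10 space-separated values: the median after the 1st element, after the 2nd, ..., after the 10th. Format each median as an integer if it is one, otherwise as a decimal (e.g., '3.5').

Answer: 50 31.5 19 33.5 19 31.5 26 22.5 23 24.5

Derivation:
Step 1: insert 50 -> lo=[50] (size 1, max 50) hi=[] (size 0) -> median=50
Step 2: insert 13 -> lo=[13] (size 1, max 13) hi=[50] (size 1, min 50) -> median=31.5
Step 3: insert 19 -> lo=[13, 19] (size 2, max 19) hi=[50] (size 1, min 50) -> median=19
Step 4: insert 48 -> lo=[13, 19] (size 2, max 19) hi=[48, 50] (size 2, min 48) -> median=33.5
Step 5: insert 5 -> lo=[5, 13, 19] (size 3, max 19) hi=[48, 50] (size 2, min 48) -> median=19
Step 6: insert 44 -> lo=[5, 13, 19] (size 3, max 19) hi=[44, 48, 50] (size 3, min 44) -> median=31.5
Step 7: insert 26 -> lo=[5, 13, 19, 26] (size 4, max 26) hi=[44, 48, 50] (size 3, min 44) -> median=26
Step 8: insert 2 -> lo=[2, 5, 13, 19] (size 4, max 19) hi=[26, 44, 48, 50] (size 4, min 26) -> median=22.5
Step 9: insert 23 -> lo=[2, 5, 13, 19, 23] (size 5, max 23) hi=[26, 44, 48, 50] (size 4, min 26) -> median=23
Step 10: insert 37 -> lo=[2, 5, 13, 19, 23] (size 5, max 23) hi=[26, 37, 44, 48, 50] (size 5, min 26) -> median=24.5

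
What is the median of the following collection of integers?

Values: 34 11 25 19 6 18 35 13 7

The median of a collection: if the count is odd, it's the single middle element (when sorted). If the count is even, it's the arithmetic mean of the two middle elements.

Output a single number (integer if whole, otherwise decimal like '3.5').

Answer: 18

Derivation:
Step 1: insert 34 -> lo=[34] (size 1, max 34) hi=[] (size 0) -> median=34
Step 2: insert 11 -> lo=[11] (size 1, max 11) hi=[34] (size 1, min 34) -> median=22.5
Step 3: insert 25 -> lo=[11, 25] (size 2, max 25) hi=[34] (size 1, min 34) -> median=25
Step 4: insert 19 -> lo=[11, 19] (size 2, max 19) hi=[25, 34] (size 2, min 25) -> median=22
Step 5: insert 6 -> lo=[6, 11, 19] (size 3, max 19) hi=[25, 34] (size 2, min 25) -> median=19
Step 6: insert 18 -> lo=[6, 11, 18] (size 3, max 18) hi=[19, 25, 34] (size 3, min 19) -> median=18.5
Step 7: insert 35 -> lo=[6, 11, 18, 19] (size 4, max 19) hi=[25, 34, 35] (size 3, min 25) -> median=19
Step 8: insert 13 -> lo=[6, 11, 13, 18] (size 4, max 18) hi=[19, 25, 34, 35] (size 4, min 19) -> median=18.5
Step 9: insert 7 -> lo=[6, 7, 11, 13, 18] (size 5, max 18) hi=[19, 25, 34, 35] (size 4, min 19) -> median=18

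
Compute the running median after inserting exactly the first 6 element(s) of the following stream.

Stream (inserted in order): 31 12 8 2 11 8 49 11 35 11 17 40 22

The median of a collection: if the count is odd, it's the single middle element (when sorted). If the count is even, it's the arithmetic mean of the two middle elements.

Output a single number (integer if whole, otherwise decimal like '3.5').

Answer: 9.5

Derivation:
Step 1: insert 31 -> lo=[31] (size 1, max 31) hi=[] (size 0) -> median=31
Step 2: insert 12 -> lo=[12] (size 1, max 12) hi=[31] (size 1, min 31) -> median=21.5
Step 3: insert 8 -> lo=[8, 12] (size 2, max 12) hi=[31] (size 1, min 31) -> median=12
Step 4: insert 2 -> lo=[2, 8] (size 2, max 8) hi=[12, 31] (size 2, min 12) -> median=10
Step 5: insert 11 -> lo=[2, 8, 11] (size 3, max 11) hi=[12, 31] (size 2, min 12) -> median=11
Step 6: insert 8 -> lo=[2, 8, 8] (size 3, max 8) hi=[11, 12, 31] (size 3, min 11) -> median=9.5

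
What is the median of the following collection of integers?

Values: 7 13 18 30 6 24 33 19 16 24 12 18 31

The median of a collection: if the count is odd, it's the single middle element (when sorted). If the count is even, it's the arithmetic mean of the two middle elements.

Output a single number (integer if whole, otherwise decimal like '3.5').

Answer: 18

Derivation:
Step 1: insert 7 -> lo=[7] (size 1, max 7) hi=[] (size 0) -> median=7
Step 2: insert 13 -> lo=[7] (size 1, max 7) hi=[13] (size 1, min 13) -> median=10
Step 3: insert 18 -> lo=[7, 13] (size 2, max 13) hi=[18] (size 1, min 18) -> median=13
Step 4: insert 30 -> lo=[7, 13] (size 2, max 13) hi=[18, 30] (size 2, min 18) -> median=15.5
Step 5: insert 6 -> lo=[6, 7, 13] (size 3, max 13) hi=[18, 30] (size 2, min 18) -> median=13
Step 6: insert 24 -> lo=[6, 7, 13] (size 3, max 13) hi=[18, 24, 30] (size 3, min 18) -> median=15.5
Step 7: insert 33 -> lo=[6, 7, 13, 18] (size 4, max 18) hi=[24, 30, 33] (size 3, min 24) -> median=18
Step 8: insert 19 -> lo=[6, 7, 13, 18] (size 4, max 18) hi=[19, 24, 30, 33] (size 4, min 19) -> median=18.5
Step 9: insert 16 -> lo=[6, 7, 13, 16, 18] (size 5, max 18) hi=[19, 24, 30, 33] (size 4, min 19) -> median=18
Step 10: insert 24 -> lo=[6, 7, 13, 16, 18] (size 5, max 18) hi=[19, 24, 24, 30, 33] (size 5, min 19) -> median=18.5
Step 11: insert 12 -> lo=[6, 7, 12, 13, 16, 18] (size 6, max 18) hi=[19, 24, 24, 30, 33] (size 5, min 19) -> median=18
Step 12: insert 18 -> lo=[6, 7, 12, 13, 16, 18] (size 6, max 18) hi=[18, 19, 24, 24, 30, 33] (size 6, min 18) -> median=18
Step 13: insert 31 -> lo=[6, 7, 12, 13, 16, 18, 18] (size 7, max 18) hi=[19, 24, 24, 30, 31, 33] (size 6, min 19) -> median=18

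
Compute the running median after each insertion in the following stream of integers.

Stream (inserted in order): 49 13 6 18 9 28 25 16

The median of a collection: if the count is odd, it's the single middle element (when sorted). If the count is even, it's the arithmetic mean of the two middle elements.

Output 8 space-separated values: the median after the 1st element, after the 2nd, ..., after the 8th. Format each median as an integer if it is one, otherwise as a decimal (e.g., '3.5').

Step 1: insert 49 -> lo=[49] (size 1, max 49) hi=[] (size 0) -> median=49
Step 2: insert 13 -> lo=[13] (size 1, max 13) hi=[49] (size 1, min 49) -> median=31
Step 3: insert 6 -> lo=[6, 13] (size 2, max 13) hi=[49] (size 1, min 49) -> median=13
Step 4: insert 18 -> lo=[6, 13] (size 2, max 13) hi=[18, 49] (size 2, min 18) -> median=15.5
Step 5: insert 9 -> lo=[6, 9, 13] (size 3, max 13) hi=[18, 49] (size 2, min 18) -> median=13
Step 6: insert 28 -> lo=[6, 9, 13] (size 3, max 13) hi=[18, 28, 49] (size 3, min 18) -> median=15.5
Step 7: insert 25 -> lo=[6, 9, 13, 18] (size 4, max 18) hi=[25, 28, 49] (size 3, min 25) -> median=18
Step 8: insert 16 -> lo=[6, 9, 13, 16] (size 4, max 16) hi=[18, 25, 28, 49] (size 4, min 18) -> median=17

Answer: 49 31 13 15.5 13 15.5 18 17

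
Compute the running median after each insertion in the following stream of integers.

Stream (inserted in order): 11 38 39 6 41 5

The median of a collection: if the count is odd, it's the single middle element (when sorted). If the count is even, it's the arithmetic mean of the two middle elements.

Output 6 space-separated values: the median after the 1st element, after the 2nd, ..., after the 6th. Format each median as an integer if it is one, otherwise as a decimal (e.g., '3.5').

Answer: 11 24.5 38 24.5 38 24.5

Derivation:
Step 1: insert 11 -> lo=[11] (size 1, max 11) hi=[] (size 0) -> median=11
Step 2: insert 38 -> lo=[11] (size 1, max 11) hi=[38] (size 1, min 38) -> median=24.5
Step 3: insert 39 -> lo=[11, 38] (size 2, max 38) hi=[39] (size 1, min 39) -> median=38
Step 4: insert 6 -> lo=[6, 11] (size 2, max 11) hi=[38, 39] (size 2, min 38) -> median=24.5
Step 5: insert 41 -> lo=[6, 11, 38] (size 3, max 38) hi=[39, 41] (size 2, min 39) -> median=38
Step 6: insert 5 -> lo=[5, 6, 11] (size 3, max 11) hi=[38, 39, 41] (size 3, min 38) -> median=24.5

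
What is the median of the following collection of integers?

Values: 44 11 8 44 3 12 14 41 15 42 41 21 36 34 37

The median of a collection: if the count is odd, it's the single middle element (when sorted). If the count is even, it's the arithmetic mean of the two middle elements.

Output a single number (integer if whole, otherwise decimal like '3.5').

Answer: 34

Derivation:
Step 1: insert 44 -> lo=[44] (size 1, max 44) hi=[] (size 0) -> median=44
Step 2: insert 11 -> lo=[11] (size 1, max 11) hi=[44] (size 1, min 44) -> median=27.5
Step 3: insert 8 -> lo=[8, 11] (size 2, max 11) hi=[44] (size 1, min 44) -> median=11
Step 4: insert 44 -> lo=[8, 11] (size 2, max 11) hi=[44, 44] (size 2, min 44) -> median=27.5
Step 5: insert 3 -> lo=[3, 8, 11] (size 3, max 11) hi=[44, 44] (size 2, min 44) -> median=11
Step 6: insert 12 -> lo=[3, 8, 11] (size 3, max 11) hi=[12, 44, 44] (size 3, min 12) -> median=11.5
Step 7: insert 14 -> lo=[3, 8, 11, 12] (size 4, max 12) hi=[14, 44, 44] (size 3, min 14) -> median=12
Step 8: insert 41 -> lo=[3, 8, 11, 12] (size 4, max 12) hi=[14, 41, 44, 44] (size 4, min 14) -> median=13
Step 9: insert 15 -> lo=[3, 8, 11, 12, 14] (size 5, max 14) hi=[15, 41, 44, 44] (size 4, min 15) -> median=14
Step 10: insert 42 -> lo=[3, 8, 11, 12, 14] (size 5, max 14) hi=[15, 41, 42, 44, 44] (size 5, min 15) -> median=14.5
Step 11: insert 41 -> lo=[3, 8, 11, 12, 14, 15] (size 6, max 15) hi=[41, 41, 42, 44, 44] (size 5, min 41) -> median=15
Step 12: insert 21 -> lo=[3, 8, 11, 12, 14, 15] (size 6, max 15) hi=[21, 41, 41, 42, 44, 44] (size 6, min 21) -> median=18
Step 13: insert 36 -> lo=[3, 8, 11, 12, 14, 15, 21] (size 7, max 21) hi=[36, 41, 41, 42, 44, 44] (size 6, min 36) -> median=21
Step 14: insert 34 -> lo=[3, 8, 11, 12, 14, 15, 21] (size 7, max 21) hi=[34, 36, 41, 41, 42, 44, 44] (size 7, min 34) -> median=27.5
Step 15: insert 37 -> lo=[3, 8, 11, 12, 14, 15, 21, 34] (size 8, max 34) hi=[36, 37, 41, 41, 42, 44, 44] (size 7, min 36) -> median=34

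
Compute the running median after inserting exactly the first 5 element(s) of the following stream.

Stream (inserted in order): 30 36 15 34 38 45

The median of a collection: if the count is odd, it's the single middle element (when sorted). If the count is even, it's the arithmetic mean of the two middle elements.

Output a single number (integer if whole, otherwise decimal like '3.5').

Step 1: insert 30 -> lo=[30] (size 1, max 30) hi=[] (size 0) -> median=30
Step 2: insert 36 -> lo=[30] (size 1, max 30) hi=[36] (size 1, min 36) -> median=33
Step 3: insert 15 -> lo=[15, 30] (size 2, max 30) hi=[36] (size 1, min 36) -> median=30
Step 4: insert 34 -> lo=[15, 30] (size 2, max 30) hi=[34, 36] (size 2, min 34) -> median=32
Step 5: insert 38 -> lo=[15, 30, 34] (size 3, max 34) hi=[36, 38] (size 2, min 36) -> median=34

Answer: 34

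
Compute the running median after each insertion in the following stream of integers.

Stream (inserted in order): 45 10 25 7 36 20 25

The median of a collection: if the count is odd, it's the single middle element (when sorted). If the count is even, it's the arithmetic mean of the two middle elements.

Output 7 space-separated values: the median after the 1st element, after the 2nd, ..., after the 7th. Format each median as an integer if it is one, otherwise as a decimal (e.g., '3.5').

Answer: 45 27.5 25 17.5 25 22.5 25

Derivation:
Step 1: insert 45 -> lo=[45] (size 1, max 45) hi=[] (size 0) -> median=45
Step 2: insert 10 -> lo=[10] (size 1, max 10) hi=[45] (size 1, min 45) -> median=27.5
Step 3: insert 25 -> lo=[10, 25] (size 2, max 25) hi=[45] (size 1, min 45) -> median=25
Step 4: insert 7 -> lo=[7, 10] (size 2, max 10) hi=[25, 45] (size 2, min 25) -> median=17.5
Step 5: insert 36 -> lo=[7, 10, 25] (size 3, max 25) hi=[36, 45] (size 2, min 36) -> median=25
Step 6: insert 20 -> lo=[7, 10, 20] (size 3, max 20) hi=[25, 36, 45] (size 3, min 25) -> median=22.5
Step 7: insert 25 -> lo=[7, 10, 20, 25] (size 4, max 25) hi=[25, 36, 45] (size 3, min 25) -> median=25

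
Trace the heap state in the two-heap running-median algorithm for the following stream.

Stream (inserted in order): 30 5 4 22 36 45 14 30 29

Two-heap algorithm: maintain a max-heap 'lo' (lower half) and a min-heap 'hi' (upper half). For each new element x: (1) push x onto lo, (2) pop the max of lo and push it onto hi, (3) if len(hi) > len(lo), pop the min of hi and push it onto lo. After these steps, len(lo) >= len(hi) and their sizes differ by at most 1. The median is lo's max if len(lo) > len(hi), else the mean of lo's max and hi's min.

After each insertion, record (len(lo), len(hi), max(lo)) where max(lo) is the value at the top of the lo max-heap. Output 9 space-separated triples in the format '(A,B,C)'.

Step 1: insert 30 -> lo=[30] hi=[] -> (len(lo)=1, len(hi)=0, max(lo)=30)
Step 2: insert 5 -> lo=[5] hi=[30] -> (len(lo)=1, len(hi)=1, max(lo)=5)
Step 3: insert 4 -> lo=[4, 5] hi=[30] -> (len(lo)=2, len(hi)=1, max(lo)=5)
Step 4: insert 22 -> lo=[4, 5] hi=[22, 30] -> (len(lo)=2, len(hi)=2, max(lo)=5)
Step 5: insert 36 -> lo=[4, 5, 22] hi=[30, 36] -> (len(lo)=3, len(hi)=2, max(lo)=22)
Step 6: insert 45 -> lo=[4, 5, 22] hi=[30, 36, 45] -> (len(lo)=3, len(hi)=3, max(lo)=22)
Step 7: insert 14 -> lo=[4, 5, 14, 22] hi=[30, 36, 45] -> (len(lo)=4, len(hi)=3, max(lo)=22)
Step 8: insert 30 -> lo=[4, 5, 14, 22] hi=[30, 30, 36, 45] -> (len(lo)=4, len(hi)=4, max(lo)=22)
Step 9: insert 29 -> lo=[4, 5, 14, 22, 29] hi=[30, 30, 36, 45] -> (len(lo)=5, len(hi)=4, max(lo)=29)

Answer: (1,0,30) (1,1,5) (2,1,5) (2,2,5) (3,2,22) (3,3,22) (4,3,22) (4,4,22) (5,4,29)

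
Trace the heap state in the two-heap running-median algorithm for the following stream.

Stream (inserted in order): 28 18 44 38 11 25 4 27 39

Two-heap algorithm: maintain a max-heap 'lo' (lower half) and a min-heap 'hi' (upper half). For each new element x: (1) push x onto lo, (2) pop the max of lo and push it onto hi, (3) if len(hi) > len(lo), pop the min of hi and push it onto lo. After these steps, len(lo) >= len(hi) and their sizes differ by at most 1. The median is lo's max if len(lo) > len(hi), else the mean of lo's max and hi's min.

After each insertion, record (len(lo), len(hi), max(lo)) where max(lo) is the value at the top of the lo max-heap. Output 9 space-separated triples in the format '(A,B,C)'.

Step 1: insert 28 -> lo=[28] hi=[] -> (len(lo)=1, len(hi)=0, max(lo)=28)
Step 2: insert 18 -> lo=[18] hi=[28] -> (len(lo)=1, len(hi)=1, max(lo)=18)
Step 3: insert 44 -> lo=[18, 28] hi=[44] -> (len(lo)=2, len(hi)=1, max(lo)=28)
Step 4: insert 38 -> lo=[18, 28] hi=[38, 44] -> (len(lo)=2, len(hi)=2, max(lo)=28)
Step 5: insert 11 -> lo=[11, 18, 28] hi=[38, 44] -> (len(lo)=3, len(hi)=2, max(lo)=28)
Step 6: insert 25 -> lo=[11, 18, 25] hi=[28, 38, 44] -> (len(lo)=3, len(hi)=3, max(lo)=25)
Step 7: insert 4 -> lo=[4, 11, 18, 25] hi=[28, 38, 44] -> (len(lo)=4, len(hi)=3, max(lo)=25)
Step 8: insert 27 -> lo=[4, 11, 18, 25] hi=[27, 28, 38, 44] -> (len(lo)=4, len(hi)=4, max(lo)=25)
Step 9: insert 39 -> lo=[4, 11, 18, 25, 27] hi=[28, 38, 39, 44] -> (len(lo)=5, len(hi)=4, max(lo)=27)

Answer: (1,0,28) (1,1,18) (2,1,28) (2,2,28) (3,2,28) (3,3,25) (4,3,25) (4,4,25) (5,4,27)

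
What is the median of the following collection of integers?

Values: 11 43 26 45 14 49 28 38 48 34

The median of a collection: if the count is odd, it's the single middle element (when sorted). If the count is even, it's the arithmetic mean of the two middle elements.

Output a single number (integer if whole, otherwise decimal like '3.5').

Answer: 36

Derivation:
Step 1: insert 11 -> lo=[11] (size 1, max 11) hi=[] (size 0) -> median=11
Step 2: insert 43 -> lo=[11] (size 1, max 11) hi=[43] (size 1, min 43) -> median=27
Step 3: insert 26 -> lo=[11, 26] (size 2, max 26) hi=[43] (size 1, min 43) -> median=26
Step 4: insert 45 -> lo=[11, 26] (size 2, max 26) hi=[43, 45] (size 2, min 43) -> median=34.5
Step 5: insert 14 -> lo=[11, 14, 26] (size 3, max 26) hi=[43, 45] (size 2, min 43) -> median=26
Step 6: insert 49 -> lo=[11, 14, 26] (size 3, max 26) hi=[43, 45, 49] (size 3, min 43) -> median=34.5
Step 7: insert 28 -> lo=[11, 14, 26, 28] (size 4, max 28) hi=[43, 45, 49] (size 3, min 43) -> median=28
Step 8: insert 38 -> lo=[11, 14, 26, 28] (size 4, max 28) hi=[38, 43, 45, 49] (size 4, min 38) -> median=33
Step 9: insert 48 -> lo=[11, 14, 26, 28, 38] (size 5, max 38) hi=[43, 45, 48, 49] (size 4, min 43) -> median=38
Step 10: insert 34 -> lo=[11, 14, 26, 28, 34] (size 5, max 34) hi=[38, 43, 45, 48, 49] (size 5, min 38) -> median=36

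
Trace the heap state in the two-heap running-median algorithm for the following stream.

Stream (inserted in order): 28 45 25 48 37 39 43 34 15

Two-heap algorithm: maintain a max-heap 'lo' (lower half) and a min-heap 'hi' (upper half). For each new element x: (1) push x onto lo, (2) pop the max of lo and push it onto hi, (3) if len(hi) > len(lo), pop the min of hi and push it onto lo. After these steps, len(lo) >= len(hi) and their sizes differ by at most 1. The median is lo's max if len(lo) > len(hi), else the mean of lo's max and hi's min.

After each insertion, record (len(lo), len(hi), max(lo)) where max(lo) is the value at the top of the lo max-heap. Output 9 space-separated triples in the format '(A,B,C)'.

Answer: (1,0,28) (1,1,28) (2,1,28) (2,2,28) (3,2,37) (3,3,37) (4,3,39) (4,4,37) (5,4,37)

Derivation:
Step 1: insert 28 -> lo=[28] hi=[] -> (len(lo)=1, len(hi)=0, max(lo)=28)
Step 2: insert 45 -> lo=[28] hi=[45] -> (len(lo)=1, len(hi)=1, max(lo)=28)
Step 3: insert 25 -> lo=[25, 28] hi=[45] -> (len(lo)=2, len(hi)=1, max(lo)=28)
Step 4: insert 48 -> lo=[25, 28] hi=[45, 48] -> (len(lo)=2, len(hi)=2, max(lo)=28)
Step 5: insert 37 -> lo=[25, 28, 37] hi=[45, 48] -> (len(lo)=3, len(hi)=2, max(lo)=37)
Step 6: insert 39 -> lo=[25, 28, 37] hi=[39, 45, 48] -> (len(lo)=3, len(hi)=3, max(lo)=37)
Step 7: insert 43 -> lo=[25, 28, 37, 39] hi=[43, 45, 48] -> (len(lo)=4, len(hi)=3, max(lo)=39)
Step 8: insert 34 -> lo=[25, 28, 34, 37] hi=[39, 43, 45, 48] -> (len(lo)=4, len(hi)=4, max(lo)=37)
Step 9: insert 15 -> lo=[15, 25, 28, 34, 37] hi=[39, 43, 45, 48] -> (len(lo)=5, len(hi)=4, max(lo)=37)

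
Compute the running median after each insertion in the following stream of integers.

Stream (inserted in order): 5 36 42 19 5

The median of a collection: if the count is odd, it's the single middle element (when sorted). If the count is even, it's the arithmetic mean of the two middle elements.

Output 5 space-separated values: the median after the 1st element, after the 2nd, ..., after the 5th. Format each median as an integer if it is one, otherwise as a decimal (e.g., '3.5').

Answer: 5 20.5 36 27.5 19

Derivation:
Step 1: insert 5 -> lo=[5] (size 1, max 5) hi=[] (size 0) -> median=5
Step 2: insert 36 -> lo=[5] (size 1, max 5) hi=[36] (size 1, min 36) -> median=20.5
Step 3: insert 42 -> lo=[5, 36] (size 2, max 36) hi=[42] (size 1, min 42) -> median=36
Step 4: insert 19 -> lo=[5, 19] (size 2, max 19) hi=[36, 42] (size 2, min 36) -> median=27.5
Step 5: insert 5 -> lo=[5, 5, 19] (size 3, max 19) hi=[36, 42] (size 2, min 36) -> median=19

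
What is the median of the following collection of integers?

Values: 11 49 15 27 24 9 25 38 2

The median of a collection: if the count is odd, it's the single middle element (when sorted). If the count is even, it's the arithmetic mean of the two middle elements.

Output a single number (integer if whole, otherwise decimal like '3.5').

Answer: 24

Derivation:
Step 1: insert 11 -> lo=[11] (size 1, max 11) hi=[] (size 0) -> median=11
Step 2: insert 49 -> lo=[11] (size 1, max 11) hi=[49] (size 1, min 49) -> median=30
Step 3: insert 15 -> lo=[11, 15] (size 2, max 15) hi=[49] (size 1, min 49) -> median=15
Step 4: insert 27 -> lo=[11, 15] (size 2, max 15) hi=[27, 49] (size 2, min 27) -> median=21
Step 5: insert 24 -> lo=[11, 15, 24] (size 3, max 24) hi=[27, 49] (size 2, min 27) -> median=24
Step 6: insert 9 -> lo=[9, 11, 15] (size 3, max 15) hi=[24, 27, 49] (size 3, min 24) -> median=19.5
Step 7: insert 25 -> lo=[9, 11, 15, 24] (size 4, max 24) hi=[25, 27, 49] (size 3, min 25) -> median=24
Step 8: insert 38 -> lo=[9, 11, 15, 24] (size 4, max 24) hi=[25, 27, 38, 49] (size 4, min 25) -> median=24.5
Step 9: insert 2 -> lo=[2, 9, 11, 15, 24] (size 5, max 24) hi=[25, 27, 38, 49] (size 4, min 25) -> median=24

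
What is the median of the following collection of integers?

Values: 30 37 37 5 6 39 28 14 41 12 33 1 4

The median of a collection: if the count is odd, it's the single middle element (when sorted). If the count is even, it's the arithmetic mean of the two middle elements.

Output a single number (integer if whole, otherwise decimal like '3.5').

Step 1: insert 30 -> lo=[30] (size 1, max 30) hi=[] (size 0) -> median=30
Step 2: insert 37 -> lo=[30] (size 1, max 30) hi=[37] (size 1, min 37) -> median=33.5
Step 3: insert 37 -> lo=[30, 37] (size 2, max 37) hi=[37] (size 1, min 37) -> median=37
Step 4: insert 5 -> lo=[5, 30] (size 2, max 30) hi=[37, 37] (size 2, min 37) -> median=33.5
Step 5: insert 6 -> lo=[5, 6, 30] (size 3, max 30) hi=[37, 37] (size 2, min 37) -> median=30
Step 6: insert 39 -> lo=[5, 6, 30] (size 3, max 30) hi=[37, 37, 39] (size 3, min 37) -> median=33.5
Step 7: insert 28 -> lo=[5, 6, 28, 30] (size 4, max 30) hi=[37, 37, 39] (size 3, min 37) -> median=30
Step 8: insert 14 -> lo=[5, 6, 14, 28] (size 4, max 28) hi=[30, 37, 37, 39] (size 4, min 30) -> median=29
Step 9: insert 41 -> lo=[5, 6, 14, 28, 30] (size 5, max 30) hi=[37, 37, 39, 41] (size 4, min 37) -> median=30
Step 10: insert 12 -> lo=[5, 6, 12, 14, 28] (size 5, max 28) hi=[30, 37, 37, 39, 41] (size 5, min 30) -> median=29
Step 11: insert 33 -> lo=[5, 6, 12, 14, 28, 30] (size 6, max 30) hi=[33, 37, 37, 39, 41] (size 5, min 33) -> median=30
Step 12: insert 1 -> lo=[1, 5, 6, 12, 14, 28] (size 6, max 28) hi=[30, 33, 37, 37, 39, 41] (size 6, min 30) -> median=29
Step 13: insert 4 -> lo=[1, 4, 5, 6, 12, 14, 28] (size 7, max 28) hi=[30, 33, 37, 37, 39, 41] (size 6, min 30) -> median=28

Answer: 28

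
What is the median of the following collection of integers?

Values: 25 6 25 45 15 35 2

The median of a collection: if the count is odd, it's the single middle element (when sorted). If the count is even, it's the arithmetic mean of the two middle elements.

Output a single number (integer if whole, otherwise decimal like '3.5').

Answer: 25

Derivation:
Step 1: insert 25 -> lo=[25] (size 1, max 25) hi=[] (size 0) -> median=25
Step 2: insert 6 -> lo=[6] (size 1, max 6) hi=[25] (size 1, min 25) -> median=15.5
Step 3: insert 25 -> lo=[6, 25] (size 2, max 25) hi=[25] (size 1, min 25) -> median=25
Step 4: insert 45 -> lo=[6, 25] (size 2, max 25) hi=[25, 45] (size 2, min 25) -> median=25
Step 5: insert 15 -> lo=[6, 15, 25] (size 3, max 25) hi=[25, 45] (size 2, min 25) -> median=25
Step 6: insert 35 -> lo=[6, 15, 25] (size 3, max 25) hi=[25, 35, 45] (size 3, min 25) -> median=25
Step 7: insert 2 -> lo=[2, 6, 15, 25] (size 4, max 25) hi=[25, 35, 45] (size 3, min 25) -> median=25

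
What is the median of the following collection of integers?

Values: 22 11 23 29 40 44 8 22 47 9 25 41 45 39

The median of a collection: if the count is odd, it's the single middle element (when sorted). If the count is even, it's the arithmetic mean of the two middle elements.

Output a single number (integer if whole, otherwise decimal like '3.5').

Step 1: insert 22 -> lo=[22] (size 1, max 22) hi=[] (size 0) -> median=22
Step 2: insert 11 -> lo=[11] (size 1, max 11) hi=[22] (size 1, min 22) -> median=16.5
Step 3: insert 23 -> lo=[11, 22] (size 2, max 22) hi=[23] (size 1, min 23) -> median=22
Step 4: insert 29 -> lo=[11, 22] (size 2, max 22) hi=[23, 29] (size 2, min 23) -> median=22.5
Step 5: insert 40 -> lo=[11, 22, 23] (size 3, max 23) hi=[29, 40] (size 2, min 29) -> median=23
Step 6: insert 44 -> lo=[11, 22, 23] (size 3, max 23) hi=[29, 40, 44] (size 3, min 29) -> median=26
Step 7: insert 8 -> lo=[8, 11, 22, 23] (size 4, max 23) hi=[29, 40, 44] (size 3, min 29) -> median=23
Step 8: insert 22 -> lo=[8, 11, 22, 22] (size 4, max 22) hi=[23, 29, 40, 44] (size 4, min 23) -> median=22.5
Step 9: insert 47 -> lo=[8, 11, 22, 22, 23] (size 5, max 23) hi=[29, 40, 44, 47] (size 4, min 29) -> median=23
Step 10: insert 9 -> lo=[8, 9, 11, 22, 22] (size 5, max 22) hi=[23, 29, 40, 44, 47] (size 5, min 23) -> median=22.5
Step 11: insert 25 -> lo=[8, 9, 11, 22, 22, 23] (size 6, max 23) hi=[25, 29, 40, 44, 47] (size 5, min 25) -> median=23
Step 12: insert 41 -> lo=[8, 9, 11, 22, 22, 23] (size 6, max 23) hi=[25, 29, 40, 41, 44, 47] (size 6, min 25) -> median=24
Step 13: insert 45 -> lo=[8, 9, 11, 22, 22, 23, 25] (size 7, max 25) hi=[29, 40, 41, 44, 45, 47] (size 6, min 29) -> median=25
Step 14: insert 39 -> lo=[8, 9, 11, 22, 22, 23, 25] (size 7, max 25) hi=[29, 39, 40, 41, 44, 45, 47] (size 7, min 29) -> median=27

Answer: 27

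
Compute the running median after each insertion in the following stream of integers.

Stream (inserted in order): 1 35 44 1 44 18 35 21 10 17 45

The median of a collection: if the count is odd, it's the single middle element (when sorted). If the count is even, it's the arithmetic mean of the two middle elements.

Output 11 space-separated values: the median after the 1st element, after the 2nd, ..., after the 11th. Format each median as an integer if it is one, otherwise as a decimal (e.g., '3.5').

Step 1: insert 1 -> lo=[1] (size 1, max 1) hi=[] (size 0) -> median=1
Step 2: insert 35 -> lo=[1] (size 1, max 1) hi=[35] (size 1, min 35) -> median=18
Step 3: insert 44 -> lo=[1, 35] (size 2, max 35) hi=[44] (size 1, min 44) -> median=35
Step 4: insert 1 -> lo=[1, 1] (size 2, max 1) hi=[35, 44] (size 2, min 35) -> median=18
Step 5: insert 44 -> lo=[1, 1, 35] (size 3, max 35) hi=[44, 44] (size 2, min 44) -> median=35
Step 6: insert 18 -> lo=[1, 1, 18] (size 3, max 18) hi=[35, 44, 44] (size 3, min 35) -> median=26.5
Step 7: insert 35 -> lo=[1, 1, 18, 35] (size 4, max 35) hi=[35, 44, 44] (size 3, min 35) -> median=35
Step 8: insert 21 -> lo=[1, 1, 18, 21] (size 4, max 21) hi=[35, 35, 44, 44] (size 4, min 35) -> median=28
Step 9: insert 10 -> lo=[1, 1, 10, 18, 21] (size 5, max 21) hi=[35, 35, 44, 44] (size 4, min 35) -> median=21
Step 10: insert 17 -> lo=[1, 1, 10, 17, 18] (size 5, max 18) hi=[21, 35, 35, 44, 44] (size 5, min 21) -> median=19.5
Step 11: insert 45 -> lo=[1, 1, 10, 17, 18, 21] (size 6, max 21) hi=[35, 35, 44, 44, 45] (size 5, min 35) -> median=21

Answer: 1 18 35 18 35 26.5 35 28 21 19.5 21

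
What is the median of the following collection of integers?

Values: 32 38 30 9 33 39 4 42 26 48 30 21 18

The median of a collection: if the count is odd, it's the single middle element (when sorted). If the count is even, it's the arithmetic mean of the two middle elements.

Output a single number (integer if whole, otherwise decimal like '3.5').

Step 1: insert 32 -> lo=[32] (size 1, max 32) hi=[] (size 0) -> median=32
Step 2: insert 38 -> lo=[32] (size 1, max 32) hi=[38] (size 1, min 38) -> median=35
Step 3: insert 30 -> lo=[30, 32] (size 2, max 32) hi=[38] (size 1, min 38) -> median=32
Step 4: insert 9 -> lo=[9, 30] (size 2, max 30) hi=[32, 38] (size 2, min 32) -> median=31
Step 5: insert 33 -> lo=[9, 30, 32] (size 3, max 32) hi=[33, 38] (size 2, min 33) -> median=32
Step 6: insert 39 -> lo=[9, 30, 32] (size 3, max 32) hi=[33, 38, 39] (size 3, min 33) -> median=32.5
Step 7: insert 4 -> lo=[4, 9, 30, 32] (size 4, max 32) hi=[33, 38, 39] (size 3, min 33) -> median=32
Step 8: insert 42 -> lo=[4, 9, 30, 32] (size 4, max 32) hi=[33, 38, 39, 42] (size 4, min 33) -> median=32.5
Step 9: insert 26 -> lo=[4, 9, 26, 30, 32] (size 5, max 32) hi=[33, 38, 39, 42] (size 4, min 33) -> median=32
Step 10: insert 48 -> lo=[4, 9, 26, 30, 32] (size 5, max 32) hi=[33, 38, 39, 42, 48] (size 5, min 33) -> median=32.5
Step 11: insert 30 -> lo=[4, 9, 26, 30, 30, 32] (size 6, max 32) hi=[33, 38, 39, 42, 48] (size 5, min 33) -> median=32
Step 12: insert 21 -> lo=[4, 9, 21, 26, 30, 30] (size 6, max 30) hi=[32, 33, 38, 39, 42, 48] (size 6, min 32) -> median=31
Step 13: insert 18 -> lo=[4, 9, 18, 21, 26, 30, 30] (size 7, max 30) hi=[32, 33, 38, 39, 42, 48] (size 6, min 32) -> median=30

Answer: 30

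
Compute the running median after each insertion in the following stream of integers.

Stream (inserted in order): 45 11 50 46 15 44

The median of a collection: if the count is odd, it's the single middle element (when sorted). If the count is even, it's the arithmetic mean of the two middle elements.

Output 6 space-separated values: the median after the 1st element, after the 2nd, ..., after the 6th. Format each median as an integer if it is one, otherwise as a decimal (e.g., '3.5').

Step 1: insert 45 -> lo=[45] (size 1, max 45) hi=[] (size 0) -> median=45
Step 2: insert 11 -> lo=[11] (size 1, max 11) hi=[45] (size 1, min 45) -> median=28
Step 3: insert 50 -> lo=[11, 45] (size 2, max 45) hi=[50] (size 1, min 50) -> median=45
Step 4: insert 46 -> lo=[11, 45] (size 2, max 45) hi=[46, 50] (size 2, min 46) -> median=45.5
Step 5: insert 15 -> lo=[11, 15, 45] (size 3, max 45) hi=[46, 50] (size 2, min 46) -> median=45
Step 6: insert 44 -> lo=[11, 15, 44] (size 3, max 44) hi=[45, 46, 50] (size 3, min 45) -> median=44.5

Answer: 45 28 45 45.5 45 44.5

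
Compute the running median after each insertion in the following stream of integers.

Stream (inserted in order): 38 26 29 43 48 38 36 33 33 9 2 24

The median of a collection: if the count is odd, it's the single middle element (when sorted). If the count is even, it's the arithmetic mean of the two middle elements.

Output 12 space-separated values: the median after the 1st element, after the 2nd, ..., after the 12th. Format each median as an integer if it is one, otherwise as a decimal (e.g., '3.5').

Answer: 38 32 29 33.5 38 38 38 37 36 34.5 33 33

Derivation:
Step 1: insert 38 -> lo=[38] (size 1, max 38) hi=[] (size 0) -> median=38
Step 2: insert 26 -> lo=[26] (size 1, max 26) hi=[38] (size 1, min 38) -> median=32
Step 3: insert 29 -> lo=[26, 29] (size 2, max 29) hi=[38] (size 1, min 38) -> median=29
Step 4: insert 43 -> lo=[26, 29] (size 2, max 29) hi=[38, 43] (size 2, min 38) -> median=33.5
Step 5: insert 48 -> lo=[26, 29, 38] (size 3, max 38) hi=[43, 48] (size 2, min 43) -> median=38
Step 6: insert 38 -> lo=[26, 29, 38] (size 3, max 38) hi=[38, 43, 48] (size 3, min 38) -> median=38
Step 7: insert 36 -> lo=[26, 29, 36, 38] (size 4, max 38) hi=[38, 43, 48] (size 3, min 38) -> median=38
Step 8: insert 33 -> lo=[26, 29, 33, 36] (size 4, max 36) hi=[38, 38, 43, 48] (size 4, min 38) -> median=37
Step 9: insert 33 -> lo=[26, 29, 33, 33, 36] (size 5, max 36) hi=[38, 38, 43, 48] (size 4, min 38) -> median=36
Step 10: insert 9 -> lo=[9, 26, 29, 33, 33] (size 5, max 33) hi=[36, 38, 38, 43, 48] (size 5, min 36) -> median=34.5
Step 11: insert 2 -> lo=[2, 9, 26, 29, 33, 33] (size 6, max 33) hi=[36, 38, 38, 43, 48] (size 5, min 36) -> median=33
Step 12: insert 24 -> lo=[2, 9, 24, 26, 29, 33] (size 6, max 33) hi=[33, 36, 38, 38, 43, 48] (size 6, min 33) -> median=33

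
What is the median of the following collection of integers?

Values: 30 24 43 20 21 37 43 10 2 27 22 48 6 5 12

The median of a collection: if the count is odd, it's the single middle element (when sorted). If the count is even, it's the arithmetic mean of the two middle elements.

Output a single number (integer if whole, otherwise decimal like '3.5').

Step 1: insert 30 -> lo=[30] (size 1, max 30) hi=[] (size 0) -> median=30
Step 2: insert 24 -> lo=[24] (size 1, max 24) hi=[30] (size 1, min 30) -> median=27
Step 3: insert 43 -> lo=[24, 30] (size 2, max 30) hi=[43] (size 1, min 43) -> median=30
Step 4: insert 20 -> lo=[20, 24] (size 2, max 24) hi=[30, 43] (size 2, min 30) -> median=27
Step 5: insert 21 -> lo=[20, 21, 24] (size 3, max 24) hi=[30, 43] (size 2, min 30) -> median=24
Step 6: insert 37 -> lo=[20, 21, 24] (size 3, max 24) hi=[30, 37, 43] (size 3, min 30) -> median=27
Step 7: insert 43 -> lo=[20, 21, 24, 30] (size 4, max 30) hi=[37, 43, 43] (size 3, min 37) -> median=30
Step 8: insert 10 -> lo=[10, 20, 21, 24] (size 4, max 24) hi=[30, 37, 43, 43] (size 4, min 30) -> median=27
Step 9: insert 2 -> lo=[2, 10, 20, 21, 24] (size 5, max 24) hi=[30, 37, 43, 43] (size 4, min 30) -> median=24
Step 10: insert 27 -> lo=[2, 10, 20, 21, 24] (size 5, max 24) hi=[27, 30, 37, 43, 43] (size 5, min 27) -> median=25.5
Step 11: insert 22 -> lo=[2, 10, 20, 21, 22, 24] (size 6, max 24) hi=[27, 30, 37, 43, 43] (size 5, min 27) -> median=24
Step 12: insert 48 -> lo=[2, 10, 20, 21, 22, 24] (size 6, max 24) hi=[27, 30, 37, 43, 43, 48] (size 6, min 27) -> median=25.5
Step 13: insert 6 -> lo=[2, 6, 10, 20, 21, 22, 24] (size 7, max 24) hi=[27, 30, 37, 43, 43, 48] (size 6, min 27) -> median=24
Step 14: insert 5 -> lo=[2, 5, 6, 10, 20, 21, 22] (size 7, max 22) hi=[24, 27, 30, 37, 43, 43, 48] (size 7, min 24) -> median=23
Step 15: insert 12 -> lo=[2, 5, 6, 10, 12, 20, 21, 22] (size 8, max 22) hi=[24, 27, 30, 37, 43, 43, 48] (size 7, min 24) -> median=22

Answer: 22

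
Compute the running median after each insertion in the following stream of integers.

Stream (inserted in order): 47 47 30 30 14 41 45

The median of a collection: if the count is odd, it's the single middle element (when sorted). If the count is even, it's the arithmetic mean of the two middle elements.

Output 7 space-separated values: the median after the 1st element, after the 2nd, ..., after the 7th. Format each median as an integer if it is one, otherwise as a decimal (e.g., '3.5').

Answer: 47 47 47 38.5 30 35.5 41

Derivation:
Step 1: insert 47 -> lo=[47] (size 1, max 47) hi=[] (size 0) -> median=47
Step 2: insert 47 -> lo=[47] (size 1, max 47) hi=[47] (size 1, min 47) -> median=47
Step 3: insert 30 -> lo=[30, 47] (size 2, max 47) hi=[47] (size 1, min 47) -> median=47
Step 4: insert 30 -> lo=[30, 30] (size 2, max 30) hi=[47, 47] (size 2, min 47) -> median=38.5
Step 5: insert 14 -> lo=[14, 30, 30] (size 3, max 30) hi=[47, 47] (size 2, min 47) -> median=30
Step 6: insert 41 -> lo=[14, 30, 30] (size 3, max 30) hi=[41, 47, 47] (size 3, min 41) -> median=35.5
Step 7: insert 45 -> lo=[14, 30, 30, 41] (size 4, max 41) hi=[45, 47, 47] (size 3, min 45) -> median=41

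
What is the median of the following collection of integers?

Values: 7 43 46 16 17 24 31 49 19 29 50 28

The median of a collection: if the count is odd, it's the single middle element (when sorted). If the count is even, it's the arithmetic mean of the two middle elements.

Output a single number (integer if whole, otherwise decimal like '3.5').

Answer: 28.5

Derivation:
Step 1: insert 7 -> lo=[7] (size 1, max 7) hi=[] (size 0) -> median=7
Step 2: insert 43 -> lo=[7] (size 1, max 7) hi=[43] (size 1, min 43) -> median=25
Step 3: insert 46 -> lo=[7, 43] (size 2, max 43) hi=[46] (size 1, min 46) -> median=43
Step 4: insert 16 -> lo=[7, 16] (size 2, max 16) hi=[43, 46] (size 2, min 43) -> median=29.5
Step 5: insert 17 -> lo=[7, 16, 17] (size 3, max 17) hi=[43, 46] (size 2, min 43) -> median=17
Step 6: insert 24 -> lo=[7, 16, 17] (size 3, max 17) hi=[24, 43, 46] (size 3, min 24) -> median=20.5
Step 7: insert 31 -> lo=[7, 16, 17, 24] (size 4, max 24) hi=[31, 43, 46] (size 3, min 31) -> median=24
Step 8: insert 49 -> lo=[7, 16, 17, 24] (size 4, max 24) hi=[31, 43, 46, 49] (size 4, min 31) -> median=27.5
Step 9: insert 19 -> lo=[7, 16, 17, 19, 24] (size 5, max 24) hi=[31, 43, 46, 49] (size 4, min 31) -> median=24
Step 10: insert 29 -> lo=[7, 16, 17, 19, 24] (size 5, max 24) hi=[29, 31, 43, 46, 49] (size 5, min 29) -> median=26.5
Step 11: insert 50 -> lo=[7, 16, 17, 19, 24, 29] (size 6, max 29) hi=[31, 43, 46, 49, 50] (size 5, min 31) -> median=29
Step 12: insert 28 -> lo=[7, 16, 17, 19, 24, 28] (size 6, max 28) hi=[29, 31, 43, 46, 49, 50] (size 6, min 29) -> median=28.5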